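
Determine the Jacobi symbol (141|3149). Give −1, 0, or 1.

0

Reciprocity: 141 ≡ 1 and 3149 ≡ 1 (mod 4), so (141/3149) = +(3149/141).
Reduce top mod 141: now compute (47/141).
Reciprocity: 47 ≡ 3 and 141 ≡ 1 (mod 4), so (47/141) = +(141/47).
Reduce top mod 47: now compute (0/47).
Top reduces to 0: gcd > 1, so the symbol is 0.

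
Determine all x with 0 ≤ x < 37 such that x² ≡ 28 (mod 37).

18, 19

37 ≡ 1 (mod 4), so we find a root by search.
Trying successive values, 18² = 324 ≡ 28 (mod 37). The other root is 37 − 18 = 19.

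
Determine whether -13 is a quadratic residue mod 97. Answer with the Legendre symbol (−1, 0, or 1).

First reduce: -13 ≡ 84 (mod 97).
Pull out 2^2: since 97 ≡ 1 (mod 8), (2/97) = +1, so (2/97)^2 = +1.
Reciprocity: 21 ≡ 1 and 97 ≡ 1 (mod 4), so (21/97) = +(97/21).
Reduce top mod 21: now compute (13/21).
Reciprocity: 13 ≡ 1 and 21 ≡ 1 (mod 4), so (13/21) = +(21/13).
Reduce top mod 13: now compute (8/13).
Pull out 2^3: since 13 ≡ 5 (mod 8), (2/13) = -1, so (2/13)^3 = -1.
Reached (1/13) = 1. Collecting the sign flips along the way, the symbol is -1.

-1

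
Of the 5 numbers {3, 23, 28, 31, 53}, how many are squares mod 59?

3

(3/59) = +1 → QR.
(23/59) = -1 → non-residue.
(28/59) = +1 → QR.
(31/59) = -1 → non-residue.
(53/59) = +1 → QR.
Total quadratic residues among the 5: 3.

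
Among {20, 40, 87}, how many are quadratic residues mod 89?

3

(20/89) = +1 → QR.
(40/89) = +1 → QR.
(87/89) = +1 → QR.
Total quadratic residues among the 3: 3.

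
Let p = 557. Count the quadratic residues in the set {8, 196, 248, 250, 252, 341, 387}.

6

(8/557) = -1 → non-residue.
(196/557) = +1 → QR.
(248/557) = +1 → QR.
(250/557) = +1 → QR.
(252/557) = +1 → QR.
(341/557) = +1 → QR.
(387/557) = +1 → QR.
Total quadratic residues among the 7: 6.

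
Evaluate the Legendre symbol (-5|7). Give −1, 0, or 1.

First reduce: -5 ≡ 2 (mod 7).
Pull out 2: since 7 ≡ 7 (mod 8), (2/7) = +1.
Reached (1/7) = 1. Collecting the sign flips along the way, the symbol is +1.

1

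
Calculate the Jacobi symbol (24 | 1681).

Pull out 2^3: since 1681 ≡ 1 (mod 8), (2/1681) = +1, so (2/1681)^3 = +1.
Reciprocity: 3 ≡ 3 and 1681 ≡ 1 (mod 4), so (3/1681) = +(1681/3).
Reduce top mod 3: now compute (1/3).
Reached (1/3) = 1. Collecting the sign flips along the way, the symbol is +1.

1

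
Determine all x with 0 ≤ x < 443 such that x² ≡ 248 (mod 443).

173, 270

Since 443 ≡ 3 (mod 4), a square root of 248 is 248^((443+1)/4) = 248^111 mod 443.
Repeated squaring: 248^2≡370, 248^4≡13, 248^8≡169, 248^16≡209, 248^32≡267, 248^64≡409 (mod 443).
248^111 = 248^(64+32+8+4+2+1) ≡ 270 (mod 443).
Check: 270² = 72900 ≡ 248 (mod 443). The two roots are 173 and 270.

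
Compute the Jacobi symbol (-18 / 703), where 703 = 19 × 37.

-1

First reduce: -18 ≡ 685 (mod 703).
Reciprocity: 685 ≡ 1 and 703 ≡ 3 (mod 4), so (685/703) = +(703/685).
Reduce top mod 685: now compute (18/685).
Pull out 2: since 685 ≡ 5 (mod 8), (2/685) = -1.
Reciprocity: 9 ≡ 1 and 685 ≡ 1 (mod 4), so (9/685) = +(685/9).
Reduce top mod 9: now compute (1/9).
Reached (1/9) = 1. Collecting the sign flips along the way, the symbol is -1.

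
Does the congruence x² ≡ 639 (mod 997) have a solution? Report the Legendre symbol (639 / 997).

1

Reciprocity: 639 ≡ 3 and 997 ≡ 1 (mod 4), so (639/997) = +(997/639).
Reduce top mod 639: now compute (358/639).
Pull out 2: since 639 ≡ 7 (mod 8), (2/639) = +1.
Reciprocity: 179 ≡ 3 and 639 ≡ 3 (mod 4), so (179/639) = −(639/179).
Reduce top mod 179: now compute (102/179).
Pull out 2: since 179 ≡ 3 (mod 8), (2/179) = -1.
Reciprocity: 51 ≡ 3 and 179 ≡ 3 (mod 4), so (51/179) = −(179/51).
Reduce top mod 51: now compute (26/51).
Pull out 2: since 51 ≡ 3 (mod 8), (2/51) = -1.
Reciprocity: 13 ≡ 1 and 51 ≡ 3 (mod 4), so (13/51) = +(51/13).
Reduce top mod 13: now compute (12/13).
Pull out 2^2: since 13 ≡ 5 (mod 8), (2/13) = -1, so (2/13)^2 = +1.
Reciprocity: 3 ≡ 3 and 13 ≡ 1 (mod 4), so (3/13) = +(13/3).
Reduce top mod 3: now compute (1/3).
Reached (1/3) = 1. Collecting the sign flips along the way, the symbol is +1.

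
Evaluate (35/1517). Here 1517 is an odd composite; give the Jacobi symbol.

1

Reciprocity: 35 ≡ 3 and 1517 ≡ 1 (mod 4), so (35/1517) = +(1517/35).
Reduce top mod 35: now compute (12/35).
Pull out 2^2: since 35 ≡ 3 (mod 8), (2/35) = -1, so (2/35)^2 = +1.
Reciprocity: 3 ≡ 3 and 35 ≡ 3 (mod 4), so (3/35) = −(35/3).
Reduce top mod 3: now compute (2/3).
Pull out 2: since 3 ≡ 3 (mod 8), (2/3) = -1.
Reached (1/3) = 1. Collecting the sign flips along the way, the symbol is +1.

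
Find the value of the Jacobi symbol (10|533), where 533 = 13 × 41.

1

Pull out 2: since 533 ≡ 5 (mod 8), (2/533) = -1.
Reciprocity: 5 ≡ 1 and 533 ≡ 1 (mod 4), so (5/533) = +(533/5).
Reduce top mod 5: now compute (3/5).
Reciprocity: 3 ≡ 3 and 5 ≡ 1 (mod 4), so (3/5) = +(5/3).
Reduce top mod 3: now compute (2/3).
Pull out 2: since 3 ≡ 3 (mod 8), (2/3) = -1.
Reached (1/3) = 1. Collecting the sign flips along the way, the symbol is +1.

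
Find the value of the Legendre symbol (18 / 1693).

Pull out 2: since 1693 ≡ 5 (mod 8), (2/1693) = -1.
Reciprocity: 9 ≡ 1 and 1693 ≡ 1 (mod 4), so (9/1693) = +(1693/9).
Reduce top mod 9: now compute (1/9).
Reached (1/9) = 1. Collecting the sign flips along the way, the symbol is -1.

-1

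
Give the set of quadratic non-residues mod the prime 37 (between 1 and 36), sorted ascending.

Square k = 1,…,18 (k and 37−k give the same square):
1²=1, 2²=4, 3²=9, 4²=16, 5²=25, 6²=36, 7²≡12, 8²≡27, 9²≡7, 10²≡26, 11²≡10, 12²≡33, 13²≡21, 14²≡11, 15²≡3, 16²≡34, 17²≡30, 18²≡28 (mod 37).
The residues are {1, 3, 4, 7, 9, 10, 11, 12, 16, 21, 25, 26, 27, 28, 30, 33, 34, 36}; the non-residues are the remaining 18 nonzero classes.

2, 5, 6, 8, 13, 14, 15, 17, 18, 19, 20, 22, 23, 24, 29, 31, 32, 35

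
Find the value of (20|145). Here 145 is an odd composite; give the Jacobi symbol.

0

Pull out 2^2: since 145 ≡ 1 (mod 8), (2/145) = +1, so (2/145)^2 = +1.
Reciprocity: 5 ≡ 1 and 145 ≡ 1 (mod 4), so (5/145) = +(145/5).
Reduce top mod 5: now compute (0/5).
Top reduces to 0: gcd > 1, so the symbol is 0.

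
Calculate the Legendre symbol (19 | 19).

0

First reduce: 19 ≡ 0 (mod 19).
Top reduces to 0: gcd > 1, so the symbol is 0.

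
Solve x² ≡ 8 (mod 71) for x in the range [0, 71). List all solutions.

Since 71 ≡ 3 (mod 4), a square root of 8 is 8^((71+1)/4) = 8^18 mod 71.
Repeated squaring: 8^2≡64, 8^4≡49, 8^8≡58, 8^16≡27 (mod 71).
8^18 = 8^(16+2) ≡ 24 (mod 71).
Check: 24² = 576 ≡ 8 (mod 71). The two roots are 24 and 47.

24, 47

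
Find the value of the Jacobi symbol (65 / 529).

Reciprocity: 65 ≡ 1 and 529 ≡ 1 (mod 4), so (65/529) = +(529/65).
Reduce top mod 65: now compute (9/65).
Reciprocity: 9 ≡ 1 and 65 ≡ 1 (mod 4), so (9/65) = +(65/9).
Reduce top mod 9: now compute (2/9).
Pull out 2: since 9 ≡ 1 (mod 8), (2/9) = +1.
Reached (1/9) = 1. Collecting the sign flips along the way, the symbol is +1.

1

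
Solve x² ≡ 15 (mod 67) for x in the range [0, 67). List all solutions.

22, 45

Since 67 ≡ 3 (mod 4), a square root of 15 is 15^((67+1)/4) = 15^17 mod 67.
Repeated squaring: 15^2≡24, 15^4≡40, 15^8≡59, 15^16≡64 (mod 67).
15^17 = 15^(16+1) ≡ 22 (mod 67).
Check: 22² = 484 ≡ 15 (mod 67). The two roots are 22 and 45.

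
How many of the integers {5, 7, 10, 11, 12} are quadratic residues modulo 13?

(5/13) = -1 → non-residue.
(7/13) = -1 → non-residue.
(10/13) = +1 → QR.
(11/13) = -1 → non-residue.
(12/13) = +1 → QR.
Total quadratic residues among the 5: 2.

2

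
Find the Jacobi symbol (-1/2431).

First reduce: -1 ≡ 2430 (mod 2431).
Pull out 2: since 2431 ≡ 7 (mod 8), (2/2431) = +1.
Reciprocity: 1215 ≡ 3 and 2431 ≡ 3 (mod 4), so (1215/2431) = −(2431/1215).
Reduce top mod 1215: now compute (1/1215).
Reached (1/1215) = 1. Collecting the sign flips along the way, the symbol is -1.

-1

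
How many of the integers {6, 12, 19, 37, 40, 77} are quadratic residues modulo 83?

4

(6/83) = -1 → non-residue.
(12/83) = +1 → QR.
(19/83) = -1 → non-residue.
(37/83) = +1 → QR.
(40/83) = +1 → QR.
(77/83) = +1 → QR.
Total quadratic residues among the 6: 4.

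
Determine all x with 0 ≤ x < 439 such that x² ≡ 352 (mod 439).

120, 319

Since 439 ≡ 3 (mod 4), a square root of 352 is 352^((439+1)/4) = 352^110 mod 439.
Repeated squaring: 352^2≡106, 352^4≡261, 352^8≡76, 352^16≡69, 352^32≡371, 352^64≡234 (mod 439).
352^110 = 352^(64+32+8+4+2) ≡ 319 (mod 439).
Check: 319² = 101761 ≡ 352 (mod 439). The two roots are 120 and 319.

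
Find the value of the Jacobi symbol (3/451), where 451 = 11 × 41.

-1

Reciprocity: 3 ≡ 3 and 451 ≡ 3 (mod 4), so (3/451) = −(451/3).
Reduce top mod 3: now compute (1/3).
Reached (1/3) = 1. Collecting the sign flips along the way, the symbol is -1.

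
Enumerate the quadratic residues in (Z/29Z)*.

1,4,5,6,7,9,13,16,20,22,23,24,25,28

Square k = 1,…,14 (k and 29−k give the same square):
1²=1, 2²=4, 3²=9, 4²=16, 5²=25, 6²≡7, 7²≡20, 8²≡6, 9²≡23, 10²≡13, 11²≡5, 12²≡28, 13²≡24, 14²≡22 (mod 29).
So the quadratic residues mod 29 are {1, 4, 5, 6, 7, 9, 13, 16, 20, 22, 23, 24, 25, 28}.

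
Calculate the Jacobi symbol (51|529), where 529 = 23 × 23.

1

Reciprocity: 51 ≡ 3 and 529 ≡ 1 (mod 4), so (51/529) = +(529/51).
Reduce top mod 51: now compute (19/51).
Reciprocity: 19 ≡ 3 and 51 ≡ 3 (mod 4), so (19/51) = −(51/19).
Reduce top mod 19: now compute (13/19).
Reciprocity: 13 ≡ 1 and 19 ≡ 3 (mod 4), so (13/19) = +(19/13).
Reduce top mod 13: now compute (6/13).
Pull out 2: since 13 ≡ 5 (mod 8), (2/13) = -1.
Reciprocity: 3 ≡ 3 and 13 ≡ 1 (mod 4), so (3/13) = +(13/3).
Reduce top mod 3: now compute (1/3).
Reached (1/3) = 1. Collecting the sign flips along the way, the symbol is +1.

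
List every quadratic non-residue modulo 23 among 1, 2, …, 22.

5 7 10 11 14 15 17 19 20 21 22

Square k = 1,…,11 (k and 23−k give the same square):
1²=1, 2²=4, 3²=9, 4²=16, 5²≡2, 6²≡13, 7²≡3, 8²≡18, 9²≡12, 10²≡8, 11²≡6 (mod 23).
The residues are {1, 2, 3, 4, 6, 8, 9, 12, 13, 16, 18}; the non-residues are the remaining 11 nonzero classes.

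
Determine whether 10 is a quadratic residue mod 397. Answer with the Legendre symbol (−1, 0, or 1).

Euler's criterion: (10/397) ≡ 10^198 (mod 397).
10^2 ≡ 100 (mod 397)
10^4 ≡ 75 (mod 397)
10^8 ≡ 67 (mod 397)
10^16 ≡ 122 (mod 397)
10^32 ≡ 195 (mod 397)
10^64 ≡ 310 (mod 397)
10^128 ≡ 26 (mod 397)
10^198 = 10^(128+64+4+2) ≡ 1 (mod 397).
Result is 1, so (10/397) = 1.

1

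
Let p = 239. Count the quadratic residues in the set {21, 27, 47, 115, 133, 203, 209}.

2

(21/239) = -1 → non-residue.
(27/239) = +1 → QR.
(47/239) = -1 → non-residue.
(115/239) = -1 → non-residue.
(133/239) = +1 → QR.
(203/239) = -1 → non-residue.
(209/239) = -1 → non-residue.
Total quadratic residues among the 7: 2.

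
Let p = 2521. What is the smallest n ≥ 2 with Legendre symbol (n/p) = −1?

11

(2/2521) = +1, so 2 is a residue.
(3/2521) = +1, so 3 is a residue.
(4/2521) = +1, so 4 is a residue.
(5/2521) = +1, so 5 is a residue.
(6/2521) = +1, so 6 is a residue.
(7/2521) = +1, so 7 is a residue.
(8/2521) = +1, so 8 is a residue.
(9/2521) = +1, so 9 is a residue.
(10/2521) = +1, so 10 is a residue.
(11/2521) = −1, so 11 is the smallest positive non-residue mod 2521.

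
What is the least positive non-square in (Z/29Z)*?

2

(2/29) = −1, so 2 is the smallest positive non-residue mod 29.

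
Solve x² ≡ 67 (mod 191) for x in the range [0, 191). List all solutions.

Since 191 ≡ 3 (mod 4), a square root of 67 is 67^((191+1)/4) = 67^48 mod 191.
Repeated squaring: 67^2≡96, 67^4≡48, 67^8≡12, 67^16≡144, 67^32≡108 (mod 191).
67^48 = 67^(32+16) ≡ 81 (mod 191).
Check: 81² = 6561 ≡ 67 (mod 191). The two roots are 81 and 110.

81, 110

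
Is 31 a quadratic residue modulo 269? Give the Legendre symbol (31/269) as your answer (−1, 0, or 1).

Euler's criterion: (31/269) ≡ 31^134 (mod 269).
31^2 ≡ 154 (mod 269)
31^4 ≡ 44 (mod 269)
31^8 ≡ 53 (mod 269)
31^16 ≡ 119 (mod 269)
31^32 ≡ 173 (mod 269)
31^64 ≡ 70 (mod 269)
31^128 ≡ 58 (mod 269)
31^134 = 31^(128+4+2) ≡ 268 (mod 269).
Result is 268 ≡ −1, so (31/269) = −1.

-1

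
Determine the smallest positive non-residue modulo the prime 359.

(2/359) = +1, so 2 is a residue.
(3/359) = +1, so 3 is a residue.
(4/359) = +1, so 4 is a residue.
(5/359) = +1, so 5 is a residue.
(6/359) = +1, so 6 is a residue.
(7/359) = −1, so 7 is the smallest positive non-residue mod 359.

7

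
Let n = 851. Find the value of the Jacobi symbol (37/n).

Reciprocity: 37 ≡ 1 and 851 ≡ 3 (mod 4), so (37/851) = +(851/37).
Reduce top mod 37: now compute (0/37).
Top reduces to 0: gcd > 1, so the symbol is 0.

0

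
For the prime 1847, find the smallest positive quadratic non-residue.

(2/1847) = +1, so 2 is a residue.
(3/1847) = +1, so 3 is a residue.
(4/1847) = +1, so 4 is a residue.
(5/1847) = −1, so 5 is the smallest positive non-residue mod 1847.

5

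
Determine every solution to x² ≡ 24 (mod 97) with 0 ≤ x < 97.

11, 86

97 ≡ 1 (mod 4), so we find a root by search.
Trying successive values, 11² = 121 ≡ 24 (mod 97). The other root is 97 − 11 = 86.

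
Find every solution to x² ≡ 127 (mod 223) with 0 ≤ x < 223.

57, 166

Since 223 ≡ 3 (mod 4), a square root of 127 is 127^((223+1)/4) = 127^56 mod 223.
Repeated squaring: 127^2≡73, 127^4≡200, 127^8≡83, 127^16≡199, 127^32≡130 (mod 223).
127^56 = 127^(32+16+8) ≡ 166 (mod 223).
Check: 166² = 27556 ≡ 127 (mod 223). The two roots are 57 and 166.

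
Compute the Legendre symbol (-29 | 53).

1

Euler's criterion: (-29/53) ≡ 24^26 (mod 53).
24^2 ≡ 46 (mod 53)
24^4 ≡ 49 (mod 53)
24^8 ≡ 16 (mod 53)
24^16 ≡ 44 (mod 53)
24^26 = 24^(16+8+2) ≡ 1 (mod 53).
Result is 1, so (-29/53) = 1.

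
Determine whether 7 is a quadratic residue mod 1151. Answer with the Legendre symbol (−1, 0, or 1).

1

Euler's criterion: (7/1151) ≡ 7^575 (mod 1151).
7^2 ≡ 49 (mod 1151)
7^4 ≡ 99 (mod 1151)
7^8 ≡ 593 (mod 1151)
7^16 ≡ 594 (mod 1151)
7^32 ≡ 630 (mod 1151)
7^64 ≡ 956 (mod 1151)
7^128 ≡ 42 (mod 1151)
7^256 ≡ 613 (mod 1151)
7^512 ≡ 543 (mod 1151)
7^575 = 7^(512+32+16+8+4+2+1) ≡ 1 (mod 1151).
Result is 1, so (7/1151) = 1.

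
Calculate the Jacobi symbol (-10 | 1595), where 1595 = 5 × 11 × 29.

0

First reduce: -10 ≡ 1585 (mod 1595).
Reciprocity: 1585 ≡ 1 and 1595 ≡ 3 (mod 4), so (1585/1595) = +(1595/1585).
Reduce top mod 1585: now compute (10/1585).
Pull out 2: since 1585 ≡ 1 (mod 8), (2/1585) = +1.
Reciprocity: 5 ≡ 1 and 1585 ≡ 1 (mod 4), so (5/1585) = +(1585/5).
Reduce top mod 5: now compute (0/5).
Top reduces to 0: gcd > 1, so the symbol is 0.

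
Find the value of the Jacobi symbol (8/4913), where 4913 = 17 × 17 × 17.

1

Pull out 2^3: since 4913 ≡ 1 (mod 8), (2/4913) = +1, so (2/4913)^3 = +1.
Reached (1/4913) = 1. Collecting the sign flips along the way, the symbol is +1.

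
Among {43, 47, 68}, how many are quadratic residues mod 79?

0

(43/79) = -1 → non-residue.
(47/79) = -1 → non-residue.
(68/79) = -1 → non-residue.
Total quadratic residues among the 3: 0.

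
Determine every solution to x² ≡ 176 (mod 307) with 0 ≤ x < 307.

Since 307 ≡ 3 (mod 4), a square root of 176 is 176^((307+1)/4) = 176^77 mod 307.
Repeated squaring: 176^2≡276, 176^4≡40, 176^8≡65, 176^16≡234, 176^32≡110, 176^64≡127 (mod 307).
176^77 = 176^(64+8+4+1) ≡ 100 (mod 307).
Check: 100² = 10000 ≡ 176 (mod 307). The two roots are 100 and 207.

100, 207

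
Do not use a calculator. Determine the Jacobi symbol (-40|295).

0

First reduce: -40 ≡ 255 (mod 295).
Reciprocity: 255 ≡ 3 and 295 ≡ 3 (mod 4), so (255/295) = −(295/255).
Reduce top mod 255: now compute (40/255).
Pull out 2^3: since 255 ≡ 7 (mod 8), (2/255) = +1, so (2/255)^3 = +1.
Reciprocity: 5 ≡ 1 and 255 ≡ 3 (mod 4), so (5/255) = +(255/5).
Reduce top mod 5: now compute (0/5).
Top reduces to 0: gcd > 1, so the symbol is 0.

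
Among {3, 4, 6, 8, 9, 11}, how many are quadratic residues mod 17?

(3/17) = -1 → non-residue.
(4/17) = +1 → QR.
(6/17) = -1 → non-residue.
(8/17) = +1 → QR.
(9/17) = +1 → QR.
(11/17) = -1 → non-residue.
Total quadratic residues among the 6: 3.

3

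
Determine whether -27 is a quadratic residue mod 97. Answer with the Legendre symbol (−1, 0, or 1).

1

Euler's criterion: (-27/97) ≡ 70^48 (mod 97).
70^2 ≡ 50 (mod 97)
70^4 ≡ 75 (mod 97)
70^8 ≡ 96 (mod 97)
70^16 ≡ 1 (mod 97)
70^32 ≡ 1 (mod 97)
70^48 = 70^(32+16) ≡ 1 (mod 97).
Result is 1, so (-27/97) = 1.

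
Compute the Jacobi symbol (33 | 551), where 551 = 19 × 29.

-1

Reciprocity: 33 ≡ 1 and 551 ≡ 3 (mod 4), so (33/551) = +(551/33).
Reduce top mod 33: now compute (23/33).
Reciprocity: 23 ≡ 3 and 33 ≡ 1 (mod 4), so (23/33) = +(33/23).
Reduce top mod 23: now compute (10/23).
Pull out 2: since 23 ≡ 7 (mod 8), (2/23) = +1.
Reciprocity: 5 ≡ 1 and 23 ≡ 3 (mod 4), so (5/23) = +(23/5).
Reduce top mod 5: now compute (3/5).
Reciprocity: 3 ≡ 3 and 5 ≡ 1 (mod 4), so (3/5) = +(5/3).
Reduce top mod 3: now compute (2/3).
Pull out 2: since 3 ≡ 3 (mod 8), (2/3) = -1.
Reached (1/3) = 1. Collecting the sign flips along the way, the symbol is -1.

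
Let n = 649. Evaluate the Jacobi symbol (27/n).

1

Reciprocity: 27 ≡ 3 and 649 ≡ 1 (mod 4), so (27/649) = +(649/27).
Reduce top mod 27: now compute (1/27).
Reached (1/27) = 1. Collecting the sign flips along the way, the symbol is +1.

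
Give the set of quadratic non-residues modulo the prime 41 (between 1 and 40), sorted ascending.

Square k = 1,…,20 (k and 41−k give the same square):
1²=1, 2²=4, 3²=9, 4²=16, 5²=25, 6²=36, 7²≡8, 8²≡23, 9²≡40, 10²≡18, 11²≡39, 12²≡21, 13²≡5, 14²≡32, 15²≡20, 16²≡10, 17²≡2, 18²≡37, 19²≡33, 20²≡31 (mod 41).
The residues are {1, 2, 4, 5, 8, 9, 10, 16, 18, 20, 21, 23, 25, 31, 32, 33, 36, 37, 39, 40}; the non-residues are the remaining 20 nonzero classes.

3 6 7 11 12 13 14 15 17 19 22 24 26 27 28 29 30 34 35 38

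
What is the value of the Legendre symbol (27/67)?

-1

Euler's criterion: (27/67) ≡ 27^33 (mod 67).
27^2 ≡ 59 (mod 67)
27^4 ≡ 64 (mod 67)
27^8 ≡ 9 (mod 67)
27^16 ≡ 14 (mod 67)
27^32 ≡ 62 (mod 67)
27^33 = 27^(32+1) ≡ 66 (mod 67).
Result is 66 ≡ −1, so (27/67) = −1.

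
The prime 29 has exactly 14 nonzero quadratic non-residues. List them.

Square k = 1,…,14 (k and 29−k give the same square):
1²=1, 2²=4, 3²=9, 4²=16, 5²=25, 6²≡7, 7²≡20, 8²≡6, 9²≡23, 10²≡13, 11²≡5, 12²≡28, 13²≡24, 14²≡22 (mod 29).
The residues are {1, 4, 5, 6, 7, 9, 13, 16, 20, 22, 23, 24, 25, 28}; the non-residues are the remaining 14 nonzero classes.

2,3,8,10,11,12,14,15,17,18,19,21,26,27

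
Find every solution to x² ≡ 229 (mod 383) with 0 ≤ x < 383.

120, 263

Since 383 ≡ 3 (mod 4), a square root of 229 is 229^((383+1)/4) = 229^96 mod 383.
Repeated squaring: 229^2≡353, 229^4≡134, 229^8≡338, 229^16≡110, 229^32≡227, 229^64≡207 (mod 383).
229^96 = 229^(64+32) ≡ 263 (mod 383).
Check: 263² = 69169 ≡ 229 (mod 383). The two roots are 120 and 263.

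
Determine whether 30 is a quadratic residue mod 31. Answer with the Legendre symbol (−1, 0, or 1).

-1

Euler's criterion: (30/31) ≡ 30^15 (mod 31).
30^2 ≡ 1 (mod 31)
30^4 ≡ 1 (mod 31)
30^8 ≡ 1 (mod 31)
30^15 = 30^(8+4+2+1) ≡ 30 (mod 31).
Result is 30 ≡ −1, so (30/31) = −1.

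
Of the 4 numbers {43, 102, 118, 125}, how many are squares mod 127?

(43/127) = -1 → non-residue.
(102/127) = -1 → non-residue.
(118/127) = -1 → non-residue.
(125/127) = -1 → non-residue.
Total quadratic residues among the 4: 0.

0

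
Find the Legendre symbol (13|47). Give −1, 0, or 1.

-1

Euler's criterion: (13/47) ≡ 13^23 (mod 47).
13^2 ≡ 28 (mod 47)
13^4 ≡ 32 (mod 47)
13^8 ≡ 37 (mod 47)
13^16 ≡ 6 (mod 47)
13^23 = 13^(16+4+2+1) ≡ 46 (mod 47).
Result is 46 ≡ −1, so (13/47) = −1.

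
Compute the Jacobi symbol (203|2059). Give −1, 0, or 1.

Reciprocity: 203 ≡ 3 and 2059 ≡ 3 (mod 4), so (203/2059) = −(2059/203).
Reduce top mod 203: now compute (29/203).
Reciprocity: 29 ≡ 1 and 203 ≡ 3 (mod 4), so (29/203) = +(203/29).
Reduce top mod 29: now compute (0/29).
Top reduces to 0: gcd > 1, so the symbol is 0.

0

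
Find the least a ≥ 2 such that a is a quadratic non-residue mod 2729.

(2/2729) = +1, so 2 is a residue.
(3/2729) = −1, so 3 is the smallest positive non-residue mod 2729.

3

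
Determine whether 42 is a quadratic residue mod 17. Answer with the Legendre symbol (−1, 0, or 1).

First reduce: 42 ≡ 8 (mod 17).
Pull out 2^3: since 17 ≡ 1 (mod 8), (2/17) = +1, so (2/17)^3 = +1.
Reached (1/17) = 1. Collecting the sign flips along the way, the symbol is +1.

1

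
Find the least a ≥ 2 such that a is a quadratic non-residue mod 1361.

3

(2/1361) = +1, so 2 is a residue.
(3/1361) = −1, so 3 is the smallest positive non-residue mod 1361.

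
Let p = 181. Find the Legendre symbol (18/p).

-1

Pull out 2: since 181 ≡ 5 (mod 8), (2/181) = -1.
Reciprocity: 9 ≡ 1 and 181 ≡ 1 (mod 4), so (9/181) = +(181/9).
Reduce top mod 9: now compute (1/9).
Reached (1/9) = 1. Collecting the sign flips along the way, the symbol is -1.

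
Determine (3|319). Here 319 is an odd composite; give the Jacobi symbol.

-1

Reciprocity: 3 ≡ 3 and 319 ≡ 3 (mod 4), so (3/319) = −(319/3).
Reduce top mod 3: now compute (1/3).
Reached (1/3) = 1. Collecting the sign flips along the way, the symbol is -1.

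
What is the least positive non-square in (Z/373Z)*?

2

(2/373) = −1, so 2 is the smallest positive non-residue mod 373.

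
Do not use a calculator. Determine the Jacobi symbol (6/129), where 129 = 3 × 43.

Pull out 2: since 129 ≡ 1 (mod 8), (2/129) = +1.
Reciprocity: 3 ≡ 3 and 129 ≡ 1 (mod 4), so (3/129) = +(129/3).
Reduce top mod 3: now compute (0/3).
Top reduces to 0: gcd > 1, so the symbol is 0.

0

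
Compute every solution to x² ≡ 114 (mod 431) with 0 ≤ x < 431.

213, 218

Since 431 ≡ 3 (mod 4), a square root of 114 is 114^((431+1)/4) = 114^108 mod 431.
Repeated squaring: 114^2≡66, 114^4≡46, 114^8≡392, 114^16≡228, 114^32≡264, 114^64≡305 (mod 431).
114^108 = 114^(64+32+8+4) ≡ 218 (mod 431).
Check: 218² = 47524 ≡ 114 (mod 431). The two roots are 213 and 218.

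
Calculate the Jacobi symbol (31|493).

1

Reciprocity: 31 ≡ 3 and 493 ≡ 1 (mod 4), so (31/493) = +(493/31).
Reduce top mod 31: now compute (28/31).
Pull out 2^2: since 31 ≡ 7 (mod 8), (2/31) = +1, so (2/31)^2 = +1.
Reciprocity: 7 ≡ 3 and 31 ≡ 3 (mod 4), so (7/31) = −(31/7).
Reduce top mod 7: now compute (3/7).
Reciprocity: 3 ≡ 3 and 7 ≡ 3 (mod 4), so (3/7) = −(7/3).
Reduce top mod 3: now compute (1/3).
Reached (1/3) = 1. Collecting the sign flips along the way, the symbol is +1.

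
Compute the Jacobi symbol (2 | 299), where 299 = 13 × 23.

Pull out 2: since 299 ≡ 3 (mod 8), (2/299) = -1.
Reached (1/299) = 1. Collecting the sign flips along the way, the symbol is -1.

-1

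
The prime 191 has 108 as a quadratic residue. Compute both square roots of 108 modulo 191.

47, 144

Since 191 ≡ 3 (mod 4), a square root of 108 is 108^((191+1)/4) = 108^48 mod 191.
Repeated squaring: 108^2≡13, 108^4≡169, 108^8≡102, 108^16≡90, 108^32≡78 (mod 191).
108^48 = 108^(32+16) ≡ 144 (mod 191).
Check: 144² = 20736 ≡ 108 (mod 191). The two roots are 47 and 144.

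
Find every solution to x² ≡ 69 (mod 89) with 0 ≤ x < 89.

89 ≡ 1 (mod 4), so we find a root by search.
Trying successive values, 43² = 1849 ≡ 69 (mod 89). The other root is 89 − 43 = 46.

43, 46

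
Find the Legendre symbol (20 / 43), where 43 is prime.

Pull out 2^2: since 43 ≡ 3 (mod 8), (2/43) = -1, so (2/43)^2 = +1.
Reciprocity: 5 ≡ 1 and 43 ≡ 3 (mod 4), so (5/43) = +(43/5).
Reduce top mod 5: now compute (3/5).
Reciprocity: 3 ≡ 3 and 5 ≡ 1 (mod 4), so (3/5) = +(5/3).
Reduce top mod 3: now compute (2/3).
Pull out 2: since 3 ≡ 3 (mod 8), (2/3) = -1.
Reached (1/3) = 1. Collecting the sign flips along the way, the symbol is -1.

-1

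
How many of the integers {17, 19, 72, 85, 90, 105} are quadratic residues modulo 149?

3

(17/149) = +1 → QR.
(19/149) = +1 → QR.
(72/149) = -1 → non-residue.
(85/149) = +1 → QR.
(90/149) = -1 → non-residue.
(105/149) = -1 → non-residue.
Total quadratic residues among the 6: 3.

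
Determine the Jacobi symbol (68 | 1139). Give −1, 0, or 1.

0

Pull out 2^2: since 1139 ≡ 3 (mod 8), (2/1139) = -1, so (2/1139)^2 = +1.
Reciprocity: 17 ≡ 1 and 1139 ≡ 3 (mod 4), so (17/1139) = +(1139/17).
Reduce top mod 17: now compute (0/17).
Top reduces to 0: gcd > 1, so the symbol is 0.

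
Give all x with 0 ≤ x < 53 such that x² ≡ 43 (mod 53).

53 ≡ 1 (mod 4), so we find a root by search.
Trying successive values, 19² = 361 ≡ 43 (mod 53). The other root is 53 − 19 = 34.

19, 34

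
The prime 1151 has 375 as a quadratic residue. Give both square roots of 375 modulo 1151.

516, 635

Since 1151 ≡ 3 (mod 4), a square root of 375 is 375^((1151+1)/4) = 375^288 mod 1151.
Repeated squaring: 375^2≡203, 375^4≡924, 375^8≡885, 375^16≡545, 375^32≡67, 375^64≡1036, 375^128≡564, 375^256≡420 (mod 1151).
375^288 = 375^(256+32) ≡ 516 (mod 1151).
Check: 516² = 266256 ≡ 375 (mod 1151). The two roots are 516 and 635.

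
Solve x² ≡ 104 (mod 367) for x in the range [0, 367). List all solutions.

Since 367 ≡ 3 (mod 4), a square root of 104 is 104^((367+1)/4) = 104^92 mod 367.
Repeated squaring: 104^2≡173, 104^4≡202, 104^8≡67, 104^16≡85, 104^32≡252, 104^64≡13 (mod 367).
104^92 = 104^(64+16+8+4) ≡ 187 (mod 367).
Check: 187² = 34969 ≡ 104 (mod 367). The two roots are 180 and 187.

180, 187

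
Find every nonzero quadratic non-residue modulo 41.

Square k = 1,…,20 (k and 41−k give the same square):
1²=1, 2²=4, 3²=9, 4²=16, 5²=25, 6²=36, 7²≡8, 8²≡23, 9²≡40, 10²≡18, 11²≡39, 12²≡21, 13²≡5, 14²≡32, 15²≡20, 16²≡10, 17²≡2, 18²≡37, 19²≡33, 20²≡31 (mod 41).
The residues are {1, 2, 4, 5, 8, 9, 10, 16, 18, 20, 21, 23, 25, 31, 32, 33, 36, 37, 39, 40}; the non-residues are the remaining 20 nonzero classes.

3, 6, 7, 11, 12, 13, 14, 15, 17, 19, 22, 24, 26, 27, 28, 29, 30, 34, 35, 38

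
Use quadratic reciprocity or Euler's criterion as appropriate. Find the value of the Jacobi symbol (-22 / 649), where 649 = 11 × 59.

First reduce: -22 ≡ 627 (mod 649).
Reciprocity: 627 ≡ 3 and 649 ≡ 1 (mod 4), so (627/649) = +(649/627).
Reduce top mod 627: now compute (22/627).
Pull out 2: since 627 ≡ 3 (mod 8), (2/627) = -1.
Reciprocity: 11 ≡ 3 and 627 ≡ 3 (mod 4), so (11/627) = −(627/11).
Reduce top mod 11: now compute (0/11).
Top reduces to 0: gcd > 1, so the symbol is 0.

0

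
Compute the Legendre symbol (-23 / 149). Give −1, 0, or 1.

-1

First reduce: -23 ≡ 126 (mod 149).
Pull out 2: since 149 ≡ 5 (mod 8), (2/149) = -1.
Reciprocity: 63 ≡ 3 and 149 ≡ 1 (mod 4), so (63/149) = +(149/63).
Reduce top mod 63: now compute (23/63).
Reciprocity: 23 ≡ 3 and 63 ≡ 3 (mod 4), so (23/63) = −(63/23).
Reduce top mod 23: now compute (17/23).
Reciprocity: 17 ≡ 1 and 23 ≡ 3 (mod 4), so (17/23) = +(23/17).
Reduce top mod 17: now compute (6/17).
Pull out 2: since 17 ≡ 1 (mod 8), (2/17) = +1.
Reciprocity: 3 ≡ 3 and 17 ≡ 1 (mod 4), so (3/17) = +(17/3).
Reduce top mod 3: now compute (2/3).
Pull out 2: since 3 ≡ 3 (mod 8), (2/3) = -1.
Reached (1/3) = 1. Collecting the sign flips along the way, the symbol is -1.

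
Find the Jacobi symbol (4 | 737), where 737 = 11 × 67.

Pull out 2^2: since 737 ≡ 1 (mod 8), (2/737) = +1, so (2/737)^2 = +1.
Reached (1/737) = 1. Collecting the sign flips along the way, the symbol is +1.

1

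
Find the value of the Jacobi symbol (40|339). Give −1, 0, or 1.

-1

Pull out 2^3: since 339 ≡ 3 (mod 8), (2/339) = -1, so (2/339)^3 = -1.
Reciprocity: 5 ≡ 1 and 339 ≡ 3 (mod 4), so (5/339) = +(339/5).
Reduce top mod 5: now compute (4/5).
Pull out 2^2: since 5 ≡ 5 (mod 8), (2/5) = -1, so (2/5)^2 = +1.
Reached (1/5) = 1. Collecting the sign flips along the way, the symbol is -1.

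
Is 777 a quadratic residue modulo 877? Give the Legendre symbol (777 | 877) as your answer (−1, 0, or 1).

Reciprocity: 777 ≡ 1 and 877 ≡ 1 (mod 4), so (777/877) = +(877/777).
Reduce top mod 777: now compute (100/777).
Pull out 2^2: since 777 ≡ 1 (mod 8), (2/777) = +1, so (2/777)^2 = +1.
Reciprocity: 25 ≡ 1 and 777 ≡ 1 (mod 4), so (25/777) = +(777/25).
Reduce top mod 25: now compute (2/25).
Pull out 2: since 25 ≡ 1 (mod 8), (2/25) = +1.
Reached (1/25) = 1. Collecting the sign flips along the way, the symbol is +1.

1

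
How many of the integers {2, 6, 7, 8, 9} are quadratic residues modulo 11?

1

(2/11) = -1 → non-residue.
(6/11) = -1 → non-residue.
(7/11) = -1 → non-residue.
(8/11) = -1 → non-residue.
(9/11) = +1 → QR.
Total quadratic residues among the 5: 1.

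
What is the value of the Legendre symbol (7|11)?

-1

Reciprocity: 7 ≡ 3 and 11 ≡ 3 (mod 4), so (7/11) = −(11/7).
Reduce top mod 7: now compute (4/7).
Pull out 2^2: since 7 ≡ 7 (mod 8), (2/7) = +1, so (2/7)^2 = +1.
Reached (1/7) = 1. Collecting the sign flips along the way, the symbol is -1.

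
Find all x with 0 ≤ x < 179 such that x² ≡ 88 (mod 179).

Since 179 ≡ 3 (mod 4), a square root of 88 is 88^((179+1)/4) = 88^45 mod 179.
Repeated squaring: 88^2≡47, 88^4≡61, 88^8≡141, 88^16≡12, 88^32≡144 (mod 179).
88^45 = 88^(32+8+4+1) ≡ 25 (mod 179).
Check: 25² = 625 ≡ 88 (mod 179). The two roots are 25 and 154.

25, 154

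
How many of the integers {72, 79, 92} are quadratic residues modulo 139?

1

(72/139) = -1 → non-residue.
(79/139) = +1 → QR.
(92/139) = -1 → non-residue.
Total quadratic residues among the 3: 1.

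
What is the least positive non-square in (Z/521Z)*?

3

(2/521) = +1, so 2 is a residue.
(3/521) = −1, so 3 is the smallest positive non-residue mod 521.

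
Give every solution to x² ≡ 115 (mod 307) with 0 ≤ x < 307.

27, 280

Since 307 ≡ 3 (mod 4), a square root of 115 is 115^((307+1)/4) = 115^77 mod 307.
Repeated squaring: 115^2≡24, 115^4≡269, 115^8≡216, 115^16≡299, 115^32≡64, 115^64≡105 (mod 307).
115^77 = 115^(64+8+4+1) ≡ 280 (mod 307).
Check: 280² = 78400 ≡ 115 (mod 307). The two roots are 27 and 280.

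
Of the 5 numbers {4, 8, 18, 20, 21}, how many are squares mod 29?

2

(4/29) = +1 → QR.
(8/29) = -1 → non-residue.
(18/29) = -1 → non-residue.
(20/29) = +1 → QR.
(21/29) = -1 → non-residue.
Total quadratic residues among the 5: 2.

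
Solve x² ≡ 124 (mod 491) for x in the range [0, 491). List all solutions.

172, 319

Since 491 ≡ 3 (mod 4), a square root of 124 is 124^((491+1)/4) = 124^123 mod 491.
Repeated squaring: 124^2≡155, 124^4≡457, 124^8≡174, 124^16≡325, 124^32≡60, 124^64≡163 (mod 491).
124^123 = 124^(64+32+16+8+2+1) ≡ 172 (mod 491).
Check: 172² = 29584 ≡ 124 (mod 491). The two roots are 172 and 319.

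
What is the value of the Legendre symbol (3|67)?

Reciprocity: 3 ≡ 3 and 67 ≡ 3 (mod 4), so (3/67) = −(67/3).
Reduce top mod 3: now compute (1/3).
Reached (1/3) = 1. Collecting the sign flips along the way, the symbol is -1.

-1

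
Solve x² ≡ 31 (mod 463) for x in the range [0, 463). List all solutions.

53, 410

Since 463 ≡ 3 (mod 4), a square root of 31 is 31^((463+1)/4) = 31^116 mod 463.
Repeated squaring: 31^2≡35, 31^4≡299, 31^8≡42, 31^16≡375, 31^32≡336, 31^64≡387 (mod 463).
31^116 = 31^(64+32+16+4) ≡ 410 (mod 463).
Check: 410² = 168100 ≡ 31 (mod 463). The two roots are 53 and 410.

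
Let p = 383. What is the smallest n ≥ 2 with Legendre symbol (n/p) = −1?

5

(2/383) = +1, so 2 is a residue.
(3/383) = +1, so 3 is a residue.
(4/383) = +1, so 4 is a residue.
(5/383) = −1, so 5 is the smallest positive non-residue mod 383.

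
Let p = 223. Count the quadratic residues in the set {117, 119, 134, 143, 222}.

(117/223) = -1 → non-residue.
(119/223) = +1 → QR.
(134/223) = -1 → non-residue.
(143/223) = +1 → QR.
(222/223) = -1 → non-residue.
Total quadratic residues among the 5: 2.

2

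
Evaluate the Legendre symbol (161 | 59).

-1

First reduce: 161 ≡ 43 (mod 59).
Reciprocity: 43 ≡ 3 and 59 ≡ 3 (mod 4), so (43/59) = −(59/43).
Reduce top mod 43: now compute (16/43).
Pull out 2^4: since 43 ≡ 3 (mod 8), (2/43) = -1, so (2/43)^4 = +1.
Reached (1/43) = 1. Collecting the sign flips along the way, the symbol is -1.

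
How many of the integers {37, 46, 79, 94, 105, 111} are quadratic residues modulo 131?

3

(37/131) = -1 → non-residue.
(46/131) = +1 → QR.
(79/131) = -1 → non-residue.
(94/131) = +1 → QR.
(105/131) = +1 → QR.
(111/131) = -1 → non-residue.
Total quadratic residues among the 6: 3.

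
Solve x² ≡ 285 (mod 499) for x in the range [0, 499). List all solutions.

28, 471

Since 499 ≡ 3 (mod 4), a square root of 285 is 285^((499+1)/4) = 285^125 mod 499.
Repeated squaring: 285^2≡387, 285^4≡69, 285^8≡270, 285^16≡46, 285^32≡120, 285^64≡428 (mod 499).
285^125 = 285^(64+32+16+8+4+1) ≡ 471 (mod 499).
Check: 471² = 221841 ≡ 285 (mod 499). The two roots are 28 and 471.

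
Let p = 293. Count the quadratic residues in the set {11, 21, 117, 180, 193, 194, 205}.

3

(11/293) = -1 → non-residue.
(21/293) = +1 → QR.
(117/293) = -1 → non-residue.
(180/293) = -1 → non-residue.
(193/293) = +1 → QR.
(194/293) = -1 → non-residue.
(205/293) = +1 → QR.
Total quadratic residues among the 7: 3.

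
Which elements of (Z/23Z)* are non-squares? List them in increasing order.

5,7,10,11,14,15,17,19,20,21,22

Square k = 1,…,11 (k and 23−k give the same square):
1²=1, 2²=4, 3²=9, 4²=16, 5²≡2, 6²≡13, 7²≡3, 8²≡18, 9²≡12, 10²≡8, 11²≡6 (mod 23).
The residues are {1, 2, 3, 4, 6, 8, 9, 12, 13, 16, 18}; the non-residues are the remaining 11 nonzero classes.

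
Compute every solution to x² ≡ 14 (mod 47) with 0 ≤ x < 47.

22, 25

Since 47 ≡ 3 (mod 4), a square root of 14 is 14^((47+1)/4) = 14^12 mod 47.
Repeated squaring: 14^2≡8, 14^4≡17, 14^8≡7 (mod 47).
14^12 = 14^(8+4) ≡ 25 (mod 47).
Check: 25² = 625 ≡ 14 (mod 47). The two roots are 22 and 25.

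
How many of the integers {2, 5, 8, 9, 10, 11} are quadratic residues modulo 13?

(2/13) = -1 → non-residue.
(5/13) = -1 → non-residue.
(8/13) = -1 → non-residue.
(9/13) = +1 → QR.
(10/13) = +1 → QR.
(11/13) = -1 → non-residue.
Total quadratic residues among the 6: 2.

2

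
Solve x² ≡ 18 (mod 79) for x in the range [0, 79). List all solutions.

Since 79 ≡ 3 (mod 4), a square root of 18 is 18^((79+1)/4) = 18^20 mod 79.
Repeated squaring: 18^2≡8, 18^4≡64, 18^8≡67, 18^16≡65 (mod 79).
18^20 = 18^(16+4) ≡ 52 (mod 79).
Check: 52² = 2704 ≡ 18 (mod 79). The two roots are 27 and 52.

27, 52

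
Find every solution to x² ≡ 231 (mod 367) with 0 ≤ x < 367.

Since 367 ≡ 3 (mod 4), a square root of 231 is 231^((367+1)/4) = 231^92 mod 367.
Repeated squaring: 231^2≡146, 231^4≡30, 231^8≡166, 231^16≡31, 231^32≡227, 231^64≡149 (mod 367).
231^92 = 231^(64+16+8+4) ≡ 161 (mod 367).
Check: 161² = 25921 ≡ 231 (mod 367). The two roots are 161 and 206.

161, 206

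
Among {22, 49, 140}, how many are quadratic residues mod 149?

3

(22/149) = +1 → QR.
(49/149) = +1 → QR.
(140/149) = +1 → QR.
Total quadratic residues among the 3: 3.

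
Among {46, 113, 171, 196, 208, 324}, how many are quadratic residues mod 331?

5

(46/331) = +1 → QR.
(113/331) = +1 → QR.
(171/331) = +1 → QR.
(196/331) = +1 → QR.
(208/331) = -1 → non-residue.
(324/331) = +1 → QR.
Total quadratic residues among the 6: 5.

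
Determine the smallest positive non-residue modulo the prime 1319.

13

(2/1319) = +1, so 2 is a residue.
(3/1319) = +1, so 3 is a residue.
(4/1319) = +1, so 4 is a residue.
(5/1319) = +1, so 5 is a residue.
(6/1319) = +1, so 6 is a residue.
(7/1319) = +1, so 7 is a residue.
(8/1319) = +1, so 8 is a residue.
(9/1319) = +1, so 9 is a residue.
(10/1319) = +1, so 10 is a residue.
(11/1319) = +1, so 11 is a residue.
(12/1319) = +1, so 12 is a residue.
(13/1319) = −1, so 13 is the smallest positive non-residue mod 1319.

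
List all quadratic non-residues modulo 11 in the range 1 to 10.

Square k = 1,…,5 (k and 11−k give the same square):
1²=1, 2²=4, 3²=9, 4²≡5, 5²≡3 (mod 11).
The residues are {1, 3, 4, 5, 9}; the non-residues are the remaining 5 nonzero classes.

2, 6, 7, 8, 10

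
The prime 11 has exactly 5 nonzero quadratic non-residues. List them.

2, 6, 7, 8, 10

Square k = 1,…,5 (k and 11−k give the same square):
1²=1, 2²=4, 3²=9, 4²≡5, 5²≡3 (mod 11).
The residues are {1, 3, 4, 5, 9}; the non-residues are the remaining 5 nonzero classes.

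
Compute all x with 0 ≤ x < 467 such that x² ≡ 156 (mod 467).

Since 467 ≡ 3 (mod 4), a square root of 156 is 156^((467+1)/4) = 156^117 mod 467.
Repeated squaring: 156^2≡52, 156^4≡369, 156^8≡264, 156^16≡113, 156^32≡160, 156^64≡382 (mod 467).
156^117 = 156^(64+32+16+4+1) ≡ 256 (mod 467).
Check: 256² = 65536 ≡ 156 (mod 467). The two roots are 211 and 256.

211, 256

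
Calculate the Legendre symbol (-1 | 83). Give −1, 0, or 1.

First reduce: -1 ≡ 82 (mod 83).
Pull out 2: since 83 ≡ 3 (mod 8), (2/83) = -1.
Reciprocity: 41 ≡ 1 and 83 ≡ 3 (mod 4), so (41/83) = +(83/41).
Reduce top mod 41: now compute (1/41).
Reached (1/41) = 1. Collecting the sign flips along the way, the symbol is -1.

-1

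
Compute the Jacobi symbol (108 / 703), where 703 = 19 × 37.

Pull out 2^2: since 703 ≡ 7 (mod 8), (2/703) = +1, so (2/703)^2 = +1.
Reciprocity: 27 ≡ 3 and 703 ≡ 3 (mod 4), so (27/703) = −(703/27).
Reduce top mod 27: now compute (1/27).
Reached (1/27) = 1. Collecting the sign flips along the way, the symbol is -1.

-1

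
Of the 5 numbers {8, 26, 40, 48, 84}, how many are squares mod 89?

3

(8/89) = +1 → QR.
(26/89) = -1 → non-residue.
(40/89) = +1 → QR.
(48/89) = -1 → non-residue.
(84/89) = +1 → QR.
Total quadratic residues among the 5: 3.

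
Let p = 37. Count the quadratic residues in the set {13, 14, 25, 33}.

2

(13/37) = -1 → non-residue.
(14/37) = -1 → non-residue.
(25/37) = +1 → QR.
(33/37) = +1 → QR.
Total quadratic residues among the 4: 2.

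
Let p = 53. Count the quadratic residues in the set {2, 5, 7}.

(2/53) = -1 → non-residue.
(5/53) = -1 → non-residue.
(7/53) = +1 → QR.
Total quadratic residues among the 3: 1.

1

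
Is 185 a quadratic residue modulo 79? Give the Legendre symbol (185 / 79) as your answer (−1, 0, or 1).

First reduce: 185 ≡ 27 (mod 79).
Reciprocity: 27 ≡ 3 and 79 ≡ 3 (mod 4), so (27/79) = −(79/27).
Reduce top mod 27: now compute (25/27).
Reciprocity: 25 ≡ 1 and 27 ≡ 3 (mod 4), so (25/27) = +(27/25).
Reduce top mod 25: now compute (2/25).
Pull out 2: since 25 ≡ 1 (mod 8), (2/25) = +1.
Reached (1/25) = 1. Collecting the sign flips along the way, the symbol is -1.

-1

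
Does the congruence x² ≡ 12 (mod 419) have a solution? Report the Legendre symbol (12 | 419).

1

Pull out 2^2: since 419 ≡ 3 (mod 8), (2/419) = -1, so (2/419)^2 = +1.
Reciprocity: 3 ≡ 3 and 419 ≡ 3 (mod 4), so (3/419) = −(419/3).
Reduce top mod 3: now compute (2/3).
Pull out 2: since 3 ≡ 3 (mod 8), (2/3) = -1.
Reached (1/3) = 1. Collecting the sign flips along the way, the symbol is +1.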